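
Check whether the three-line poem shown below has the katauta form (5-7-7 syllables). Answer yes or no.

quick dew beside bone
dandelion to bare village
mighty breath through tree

No

Line 1: quick(1) + dew(1) + beside(2) + bone(1) = 5 ✓
Line 2: dandelion(4) + to(1) + bare(1) + village(2) = 8 (expected 7)
Line 3: mighty(2) + breath(1) + through(1) + tree(1) = 5 (expected 7)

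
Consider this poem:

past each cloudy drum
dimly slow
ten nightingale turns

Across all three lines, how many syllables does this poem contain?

13

Line 1: past(1) + each(1) + cloudy(2) + drum(1) = 5
Line 2: dimly(2) + slow(1) = 3
Line 3: ten(1) + nightingale(3) + turns(1) = 5
Total: 5 + 3 + 5 = 13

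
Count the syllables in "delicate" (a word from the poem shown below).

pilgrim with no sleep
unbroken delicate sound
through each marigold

"delicate" has 3 syllables.

3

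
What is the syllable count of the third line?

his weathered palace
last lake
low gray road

The third line: low(1) + gray(1) + road(1) = 3

3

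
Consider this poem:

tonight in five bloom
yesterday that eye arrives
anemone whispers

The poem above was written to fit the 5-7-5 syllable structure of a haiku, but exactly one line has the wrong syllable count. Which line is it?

Line 3

Line 1: tonight (2), in (1), five (1), bloom (1) → 5 ✓
Line 2: yesterday (3), that (1), eye (1), arrives (2) → 7 ✓
Line 3: anemone (4), whispers (2) → 6 (expected 5)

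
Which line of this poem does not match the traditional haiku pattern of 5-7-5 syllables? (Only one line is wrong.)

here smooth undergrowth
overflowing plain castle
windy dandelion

The third line

Line 1: "here smooth undergrowth": 1+1+3 = 5 ✓
Line 2: "overflowing plain castle": 4+1+2 = 7 ✓
Line 3: "windy dandelion": 2+4 = 6 (expected 5)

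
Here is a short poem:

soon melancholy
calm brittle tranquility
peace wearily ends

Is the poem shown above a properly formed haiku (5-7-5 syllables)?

Line 1: soon (1), melancholy (4) → 5 ✓
Line 2: calm (1), brittle (2), tranquility (4) → 7 ✓
Line 3: peace (1), wearily (3), ends (1) → 5 ✓

Yes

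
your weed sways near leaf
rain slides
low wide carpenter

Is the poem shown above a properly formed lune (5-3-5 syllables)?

Line 1: your(1) + weed(1) + sways(1) + near(1) + leaf(1) = 5 ✓
Line 2: rain(1) + slides(1) = 2 (expected 3)
Line 3: low(1) + wide(1) + carpenter(3) = 5 ✓

No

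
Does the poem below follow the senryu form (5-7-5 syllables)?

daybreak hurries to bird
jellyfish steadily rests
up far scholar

No

Line 1: "daybreak hurries to bird": 2+2+1+1 = 6 (expected 5)
Line 2: "jellyfish steadily rests": 3+3+1 = 7 ✓
Line 3: "up far scholar": 1+1+2 = 4 (expected 5)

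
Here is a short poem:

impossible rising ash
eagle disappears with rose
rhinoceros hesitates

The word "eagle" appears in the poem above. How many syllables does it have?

2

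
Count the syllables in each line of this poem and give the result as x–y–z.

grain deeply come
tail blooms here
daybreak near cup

Line 1: grain(1) + deeply(2) + come(1) = 4
Line 2: tail(1) + blooms(1) + here(1) = 3
Line 3: daybreak(2) + near(1) + cup(1) = 4

4–3–4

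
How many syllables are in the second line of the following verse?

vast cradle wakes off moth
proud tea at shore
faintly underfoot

4

The second line: proud(1) + tea(1) + at(1) + shore(1) = 4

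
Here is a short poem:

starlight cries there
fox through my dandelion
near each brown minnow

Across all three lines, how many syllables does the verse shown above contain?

16

Line 1: starlight (2), cries (1), there (1) → 4
Line 2: fox (1), through (1), my (1), dandelion (4) → 7
Line 3: near (1), each (1), brown (1), minnow (2) → 5
Total: 4 + 7 + 5 = 16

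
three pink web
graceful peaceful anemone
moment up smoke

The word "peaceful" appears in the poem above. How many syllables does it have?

"peaceful" has 2 syllables.

2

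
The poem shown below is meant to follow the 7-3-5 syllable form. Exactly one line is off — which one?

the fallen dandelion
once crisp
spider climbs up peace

Line 1: "the fallen dandelion": 1+2+4 = 7 ✓
Line 2: "once crisp": 1+1 = 2 (expected 3)
Line 3: "spider climbs up peace": 2+1+1+1 = 5 ✓

Line 2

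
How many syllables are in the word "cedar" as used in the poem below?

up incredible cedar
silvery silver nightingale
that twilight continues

2

"cedar" has 2 syllables.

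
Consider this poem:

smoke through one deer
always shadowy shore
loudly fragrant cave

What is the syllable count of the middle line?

6

The middle line: always (2), shadowy (3), shore (1) → 6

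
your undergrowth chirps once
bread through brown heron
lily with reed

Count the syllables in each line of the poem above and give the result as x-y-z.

6-5-4

Line 1: "your undergrowth chirps once": 1+3+1+1 = 6
Line 2: "bread through brown heron": 1+1+1+2 = 5
Line 3: "lily with reed": 2+1+1 = 4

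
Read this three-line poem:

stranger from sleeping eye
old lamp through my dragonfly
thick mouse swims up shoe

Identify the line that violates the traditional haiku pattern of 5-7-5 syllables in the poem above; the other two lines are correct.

Line 1

Line 1: stranger (2), from (1), sleeping (2), eye (1) → 6 (expected 5)
Line 2: old (1), lamp (1), through (1), my (1), dragonfly (3) → 7 ✓
Line 3: thick (1), mouse (1), swims (1), up (1), shoe (1) → 5 ✓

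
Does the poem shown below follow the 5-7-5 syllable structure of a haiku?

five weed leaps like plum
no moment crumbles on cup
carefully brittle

Line 1: five(1) + weed(1) + leaps(1) + like(1) + plum(1) = 5 ✓
Line 2: no(1) + moment(2) + crumbles(2) + on(1) + cup(1) = 7 ✓
Line 3: carefully(3) + brittle(2) = 5 ✓

Yes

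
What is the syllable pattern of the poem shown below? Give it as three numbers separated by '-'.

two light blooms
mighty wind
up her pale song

Line 1: two(1) + light(1) + blooms(1) = 3
Line 2: mighty(2) + wind(1) = 3
Line 3: up(1) + her(1) + pale(1) + song(1) = 4

3-3-4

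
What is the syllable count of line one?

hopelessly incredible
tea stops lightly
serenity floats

7

Line one: hopelessly(3) + incredible(4) = 7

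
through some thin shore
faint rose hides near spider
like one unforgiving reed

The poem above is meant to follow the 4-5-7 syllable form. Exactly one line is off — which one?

Line 1: through(1) + some(1) + thin(1) + shore(1) = 4 ✓
Line 2: faint(1) + rose(1) + hides(1) + near(1) + spider(2) = 6 (expected 5)
Line 3: like(1) + one(1) + unforgiving(4) + reed(1) = 7 ✓

The second line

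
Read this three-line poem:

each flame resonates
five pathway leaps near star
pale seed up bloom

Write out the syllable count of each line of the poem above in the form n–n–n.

Line 1: "each flame resonates": 1+1+3 = 5
Line 2: "five pathway leaps near star": 1+2+1+1+1 = 6
Line 3: "pale seed up bloom": 1+1+1+1 = 4

5–6–4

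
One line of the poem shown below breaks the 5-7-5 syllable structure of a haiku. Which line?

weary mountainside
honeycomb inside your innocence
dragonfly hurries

The second line

Line 1: weary (2), mountainside (3) → 5 ✓
Line 2: honeycomb (3), inside (2), your (1), innocence (3) → 9 (expected 7)
Line 3: dragonfly (3), hurries (2) → 5 ✓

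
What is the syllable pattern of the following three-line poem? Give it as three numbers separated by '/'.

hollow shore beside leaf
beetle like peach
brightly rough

Line 1: "hollow shore beside leaf": 2+1+2+1 = 6
Line 2: "beetle like peach": 2+1+1 = 4
Line 3: "brightly rough": 2+1 = 3

6/4/3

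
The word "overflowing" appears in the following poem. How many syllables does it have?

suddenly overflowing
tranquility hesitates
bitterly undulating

4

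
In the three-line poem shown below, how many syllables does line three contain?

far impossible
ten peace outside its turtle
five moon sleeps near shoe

Line three: five (1), moon (1), sleeps (1), near (1), shoe (1) → 5

5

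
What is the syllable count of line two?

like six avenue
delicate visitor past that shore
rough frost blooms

9

Line two: "delicate visitor past that shore": 3+3+1+1+1 = 9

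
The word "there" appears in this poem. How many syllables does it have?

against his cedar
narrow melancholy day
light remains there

"there" has 1 syllable.

1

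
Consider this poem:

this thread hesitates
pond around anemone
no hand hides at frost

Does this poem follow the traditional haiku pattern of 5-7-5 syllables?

Line 1: "this thread hesitates": 1+1+3 = 5 ✓
Line 2: "pond around anemone": 1+2+4 = 7 ✓
Line 3: "no hand hides at frost": 1+1+1+1+1 = 5 ✓

Yes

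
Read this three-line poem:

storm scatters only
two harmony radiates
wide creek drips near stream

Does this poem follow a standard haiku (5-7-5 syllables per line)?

Yes

Line 1: storm (1), scatters (2), only (2) → 5 ✓
Line 2: two (1), harmony (3), radiates (3) → 7 ✓
Line 3: wide (1), creek (1), drips (1), near (1), stream (1) → 5 ✓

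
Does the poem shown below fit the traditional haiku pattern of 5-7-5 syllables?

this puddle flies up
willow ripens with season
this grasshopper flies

Yes

Line 1: this(1) + puddle(2) + flies(1) + up(1) = 5 ✓
Line 2: willow(2) + ripens(2) + with(1) + season(2) = 7 ✓
Line 3: this(1) + grasshopper(3) + flies(1) = 5 ✓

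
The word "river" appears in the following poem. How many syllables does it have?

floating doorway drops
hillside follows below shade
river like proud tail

2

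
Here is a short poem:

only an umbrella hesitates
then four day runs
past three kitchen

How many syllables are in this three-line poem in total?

17

Line 1: "only an umbrella hesitates": 2+1+3+3 = 9
Line 2: "then four day runs": 1+1+1+1 = 4
Line 3: "past three kitchen": 1+1+2 = 4
Total: 9 + 4 + 4 = 17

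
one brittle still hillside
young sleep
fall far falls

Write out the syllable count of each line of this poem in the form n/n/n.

6/2/3

Line 1: one (1), brittle (2), still (1), hillside (2) → 6
Line 2: young (1), sleep (1) → 2
Line 3: fall (1), far (1), falls (1) → 3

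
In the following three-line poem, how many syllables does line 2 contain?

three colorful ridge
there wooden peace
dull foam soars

4

Line 2: there (1), wooden (2), peace (1) → 4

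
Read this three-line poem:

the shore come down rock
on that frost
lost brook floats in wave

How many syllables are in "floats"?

"floats" has 1 syllable.

1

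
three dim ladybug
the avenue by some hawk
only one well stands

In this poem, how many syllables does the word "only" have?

2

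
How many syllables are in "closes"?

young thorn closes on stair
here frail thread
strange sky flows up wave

2

"closes" has 2 syllables.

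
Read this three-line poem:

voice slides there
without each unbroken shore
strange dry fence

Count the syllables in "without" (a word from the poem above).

"without" has 2 syllables.

2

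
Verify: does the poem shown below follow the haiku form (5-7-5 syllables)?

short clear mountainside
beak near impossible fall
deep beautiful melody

Line 1: "short clear mountainside": 1+1+3 = 5 ✓
Line 2: "beak near impossible fall": 1+1+4+1 = 7 ✓
Line 3: "deep beautiful melody": 1+3+3 = 7 (expected 5)

No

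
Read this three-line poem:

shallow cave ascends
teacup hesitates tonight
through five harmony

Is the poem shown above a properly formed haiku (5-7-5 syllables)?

Yes

Line 1: shallow (2), cave (1), ascends (2) → 5 ✓
Line 2: teacup (2), hesitates (3), tonight (2) → 7 ✓
Line 3: through (1), five (1), harmony (3) → 5 ✓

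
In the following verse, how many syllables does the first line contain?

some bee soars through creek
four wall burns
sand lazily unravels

5

The first line: "some bee soars through creek": 1+1+1+1+1 = 5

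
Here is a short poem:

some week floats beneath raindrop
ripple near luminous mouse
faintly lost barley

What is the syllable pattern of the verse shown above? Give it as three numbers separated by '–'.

7–7–5

Line 1: some(1) + week(1) + floats(1) + beneath(2) + raindrop(2) = 7
Line 2: ripple(2) + near(1) + luminous(3) + mouse(1) = 7
Line 3: faintly(2) + lost(1) + barley(2) = 5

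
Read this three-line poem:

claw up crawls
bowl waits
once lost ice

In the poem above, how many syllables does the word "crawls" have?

"crawls" has 1 syllable.

1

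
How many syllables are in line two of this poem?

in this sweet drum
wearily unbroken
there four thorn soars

6

Line two: "wearily unbroken": 3+3 = 6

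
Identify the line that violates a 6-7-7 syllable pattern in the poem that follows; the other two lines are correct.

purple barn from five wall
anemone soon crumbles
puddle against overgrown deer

Line 1: purple(2) + barn(1) + from(1) + five(1) + wall(1) = 6 ✓
Line 2: anemone(4) + soon(1) + crumbles(2) = 7 ✓
Line 3: puddle(2) + against(2) + overgrown(3) + deer(1) = 8 (expected 7)

The third line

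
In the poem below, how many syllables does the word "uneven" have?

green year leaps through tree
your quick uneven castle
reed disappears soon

3

"uneven" has 3 syllables.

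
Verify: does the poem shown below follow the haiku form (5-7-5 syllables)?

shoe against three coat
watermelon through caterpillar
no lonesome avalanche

Line 1: shoe (1), against (2), three (1), coat (1) → 5 ✓
Line 2: watermelon (4), through (1), caterpillar (4) → 9 (expected 7)
Line 3: no (1), lonesome (2), avalanche (3) → 6 (expected 5)

No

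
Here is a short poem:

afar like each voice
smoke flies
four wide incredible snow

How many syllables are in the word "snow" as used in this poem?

"snow" has 1 syllable.

1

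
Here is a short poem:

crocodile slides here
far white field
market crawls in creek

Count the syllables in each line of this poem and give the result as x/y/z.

5/3/5

Line 1: crocodile (3), slides (1), here (1) → 5
Line 2: far (1), white (1), field (1) → 3
Line 3: market (2), crawls (1), in (1), creek (1) → 5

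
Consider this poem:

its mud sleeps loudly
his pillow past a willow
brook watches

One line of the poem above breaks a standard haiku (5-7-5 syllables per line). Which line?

Line 1: "its mud sleeps loudly": 1+1+1+2 = 5 ✓
Line 2: "his pillow past a willow": 1+2+1+1+2 = 7 ✓
Line 3: "brook watches": 1+2 = 3 (expected 5)

The third line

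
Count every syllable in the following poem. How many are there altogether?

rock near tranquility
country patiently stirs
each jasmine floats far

17

Line 1: "rock near tranquility": 1+1+4 = 6
Line 2: "country patiently stirs": 2+3+1 = 6
Line 3: "each jasmine floats far": 1+2+1+1 = 5
Total: 6 + 6 + 5 = 17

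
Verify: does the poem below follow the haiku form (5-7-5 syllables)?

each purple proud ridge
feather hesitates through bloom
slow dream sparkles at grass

Line 1: each (1), purple (2), proud (1), ridge (1) → 5 ✓
Line 2: feather (2), hesitates (3), through (1), bloom (1) → 7 ✓
Line 3: slow (1), dream (1), sparkles (2), at (1), grass (1) → 6 (expected 5)

No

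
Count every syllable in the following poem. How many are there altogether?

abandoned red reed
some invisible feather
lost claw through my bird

17

Line 1: abandoned(3) + red(1) + reed(1) = 5
Line 2: some(1) + invisible(4) + feather(2) = 7
Line 3: lost(1) + claw(1) + through(1) + my(1) + bird(1) = 5
Total: 5 + 7 + 5 = 17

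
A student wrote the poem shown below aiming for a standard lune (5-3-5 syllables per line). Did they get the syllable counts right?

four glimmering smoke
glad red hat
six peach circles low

Yes

Line 1: four (1), glimmering (3), smoke (1) → 5 ✓
Line 2: glad (1), red (1), hat (1) → 3 ✓
Line 3: six (1), peach (1), circles (2), low (1) → 5 ✓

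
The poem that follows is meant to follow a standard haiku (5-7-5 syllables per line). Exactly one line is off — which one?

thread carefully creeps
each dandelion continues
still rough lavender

The second line

Line 1: "thread carefully creeps": 1+3+1 = 5 ✓
Line 2: "each dandelion continues": 1+4+3 = 8 (expected 7)
Line 3: "still rough lavender": 1+1+3 = 5 ✓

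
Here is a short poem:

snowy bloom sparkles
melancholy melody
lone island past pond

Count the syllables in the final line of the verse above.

The final line: lone (1), island (2), past (1), pond (1) → 5

5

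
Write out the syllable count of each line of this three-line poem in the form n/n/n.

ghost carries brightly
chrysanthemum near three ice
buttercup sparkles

5/7/5

Line 1: ghost (1), carries (2), brightly (2) → 5
Line 2: chrysanthemum (4), near (1), three (1), ice (1) → 7
Line 3: buttercup (3), sparkles (2) → 5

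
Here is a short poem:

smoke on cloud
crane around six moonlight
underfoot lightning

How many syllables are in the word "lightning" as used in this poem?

2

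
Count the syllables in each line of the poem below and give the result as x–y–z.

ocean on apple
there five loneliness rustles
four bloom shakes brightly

5–7–5

Line 1: "ocean on apple": 2+1+2 = 5
Line 2: "there five loneliness rustles": 1+1+3+2 = 7
Line 3: "four bloom shakes brightly": 1+1+1+2 = 5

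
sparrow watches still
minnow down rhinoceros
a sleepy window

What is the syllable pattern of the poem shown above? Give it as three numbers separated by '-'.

5-7-5

Line 1: "sparrow watches still": 2+2+1 = 5
Line 2: "minnow down rhinoceros": 2+1+4 = 7
Line 3: "a sleepy window": 1+2+2 = 5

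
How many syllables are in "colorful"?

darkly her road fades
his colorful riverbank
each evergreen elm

"colorful" has 3 syllables.

3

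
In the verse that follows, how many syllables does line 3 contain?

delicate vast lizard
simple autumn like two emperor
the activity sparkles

7

Line 3: the (1), activity (4), sparkles (2) → 7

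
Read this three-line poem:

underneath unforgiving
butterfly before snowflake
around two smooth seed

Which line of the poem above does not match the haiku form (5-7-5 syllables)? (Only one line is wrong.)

Line 1: underneath(3) + unforgiving(4) = 7 (expected 5)
Line 2: butterfly(3) + before(2) + snowflake(2) = 7 ✓
Line 3: around(2) + two(1) + smooth(1) + seed(1) = 5 ✓

Line 1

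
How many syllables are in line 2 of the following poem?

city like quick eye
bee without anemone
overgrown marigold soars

Line 2: bee(1) + without(2) + anemone(4) = 7

7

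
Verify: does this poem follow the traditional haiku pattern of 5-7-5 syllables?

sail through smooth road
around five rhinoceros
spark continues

No

Line 1: "sail through smooth road": 1+1+1+1 = 4 (expected 5)
Line 2: "around five rhinoceros": 2+1+4 = 7 ✓
Line 3: "spark continues": 1+3 = 4 (expected 5)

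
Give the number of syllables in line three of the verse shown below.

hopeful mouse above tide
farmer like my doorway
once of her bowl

4

Line three: once (1), of (1), her (1), bowl (1) → 4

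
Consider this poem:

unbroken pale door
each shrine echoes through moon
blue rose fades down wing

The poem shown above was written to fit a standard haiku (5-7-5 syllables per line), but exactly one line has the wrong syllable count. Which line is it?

The second line

Line 1: unbroken(3) + pale(1) + door(1) = 5 ✓
Line 2: each(1) + shrine(1) + echoes(2) + through(1) + moon(1) = 6 (expected 7)
Line 3: blue(1) + rose(1) + fades(1) + down(1) + wing(1) = 5 ✓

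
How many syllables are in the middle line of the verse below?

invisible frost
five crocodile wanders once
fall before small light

The middle line: "five crocodile wanders once": 1+3+2+1 = 7

7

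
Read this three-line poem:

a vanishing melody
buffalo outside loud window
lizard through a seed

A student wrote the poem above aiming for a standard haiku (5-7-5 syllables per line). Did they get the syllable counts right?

Line 1: "a vanishing melody": 1+3+3 = 7 (expected 5)
Line 2: "buffalo outside loud window": 3+2+1+2 = 8 (expected 7)
Line 3: "lizard through a seed": 2+1+1+1 = 5 ✓

No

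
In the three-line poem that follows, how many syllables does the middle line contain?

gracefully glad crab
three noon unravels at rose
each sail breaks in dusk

The middle line: "three noon unravels at rose": 1+1+3+1+1 = 7

7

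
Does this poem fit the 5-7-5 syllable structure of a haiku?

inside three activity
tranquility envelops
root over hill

No

Line 1: inside(2) + three(1) + activity(4) = 7 (expected 5)
Line 2: tranquility(4) + envelops(3) = 7 ✓
Line 3: root(1) + over(2) + hill(1) = 4 (expected 5)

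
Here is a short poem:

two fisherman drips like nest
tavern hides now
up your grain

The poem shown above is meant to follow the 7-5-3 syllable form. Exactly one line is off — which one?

Line 1: two(1) + fisherman(3) + drips(1) + like(1) + nest(1) = 7 ✓
Line 2: tavern(2) + hides(1) + now(1) = 4 (expected 5)
Line 3: up(1) + your(1) + grain(1) = 3 ✓

Line 2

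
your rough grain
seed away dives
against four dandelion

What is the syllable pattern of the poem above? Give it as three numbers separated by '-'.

Line 1: "your rough grain": 1+1+1 = 3
Line 2: "seed away dives": 1+2+1 = 4
Line 3: "against four dandelion": 2+1+4 = 7

3-4-7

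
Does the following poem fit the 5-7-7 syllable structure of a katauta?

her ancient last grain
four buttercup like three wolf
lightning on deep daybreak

Line 1: her (1), ancient (2), last (1), grain (1) → 5 ✓
Line 2: four (1), buttercup (3), like (1), three (1), wolf (1) → 7 ✓
Line 3: lightning (2), on (1), deep (1), daybreak (2) → 6 (expected 7)

No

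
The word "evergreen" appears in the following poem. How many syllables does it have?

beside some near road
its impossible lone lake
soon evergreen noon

"evergreen" has 3 syllables.

3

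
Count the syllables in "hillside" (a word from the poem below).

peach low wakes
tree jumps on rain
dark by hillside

2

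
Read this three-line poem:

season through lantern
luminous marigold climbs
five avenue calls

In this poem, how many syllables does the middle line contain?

7

The middle line: luminous(3) + marigold(3) + climbs(1) = 7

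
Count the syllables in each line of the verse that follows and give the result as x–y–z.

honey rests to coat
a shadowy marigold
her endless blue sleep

5–7–5

Line 1: "honey rests to coat": 2+1+1+1 = 5
Line 2: "a shadowy marigold": 1+3+3 = 7
Line 3: "her endless blue sleep": 1+2+1+1 = 5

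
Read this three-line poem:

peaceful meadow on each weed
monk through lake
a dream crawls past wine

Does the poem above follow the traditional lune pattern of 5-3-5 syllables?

Line 1: peaceful(2) + meadow(2) + on(1) + each(1) + weed(1) = 7 (expected 5)
Line 2: monk(1) + through(1) + lake(1) = 3 ✓
Line 3: a(1) + dream(1) + crawls(1) + past(1) + wine(1) = 5 ✓

No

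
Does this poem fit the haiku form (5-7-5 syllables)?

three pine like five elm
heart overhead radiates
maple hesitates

Line 1: three(1) + pine(1) + like(1) + five(1) + elm(1) = 5 ✓
Line 2: heart(1) + overhead(3) + radiates(3) = 7 ✓
Line 3: maple(2) + hesitates(3) = 5 ✓

Yes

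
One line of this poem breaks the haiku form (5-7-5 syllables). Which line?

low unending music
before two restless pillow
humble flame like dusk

The first line

Line 1: "low unending music": 1+3+2 = 6 (expected 5)
Line 2: "before two restless pillow": 2+1+2+2 = 7 ✓
Line 3: "humble flame like dusk": 2+1+1+1 = 5 ✓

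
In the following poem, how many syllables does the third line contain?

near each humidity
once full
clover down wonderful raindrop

The third line: "clover down wonderful raindrop": 2+1+3+2 = 8

8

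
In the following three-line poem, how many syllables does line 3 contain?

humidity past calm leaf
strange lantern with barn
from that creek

Line 3: from (1), that (1), creek (1) → 3

3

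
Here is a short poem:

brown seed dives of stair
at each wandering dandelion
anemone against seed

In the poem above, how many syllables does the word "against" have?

2

"against" has 2 syllables.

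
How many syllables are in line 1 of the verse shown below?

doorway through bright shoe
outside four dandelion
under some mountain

5

Line 1: "doorway through bright shoe": 2+1+1+1 = 5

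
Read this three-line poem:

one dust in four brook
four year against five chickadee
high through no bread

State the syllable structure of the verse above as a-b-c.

5-8-4

Line 1: one(1) + dust(1) + in(1) + four(1) + brook(1) = 5
Line 2: four(1) + year(1) + against(2) + five(1) + chickadee(3) = 8
Line 3: high(1) + through(1) + no(1) + bread(1) = 4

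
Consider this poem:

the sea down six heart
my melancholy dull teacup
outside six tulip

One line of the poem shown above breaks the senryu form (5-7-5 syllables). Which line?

Line 1: "the sea down six heart": 1+1+1+1+1 = 5 ✓
Line 2: "my melancholy dull teacup": 1+4+1+2 = 8 (expected 7)
Line 3: "outside six tulip": 2+1+2 = 5 ✓

Line 2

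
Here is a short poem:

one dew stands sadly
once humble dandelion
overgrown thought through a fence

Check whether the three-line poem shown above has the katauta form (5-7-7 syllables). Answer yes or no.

Yes

Line 1: "one dew stands sadly": 1+1+1+2 = 5 ✓
Line 2: "once humble dandelion": 1+2+4 = 7 ✓
Line 3: "overgrown thought through a fence": 3+1+1+1+1 = 7 ✓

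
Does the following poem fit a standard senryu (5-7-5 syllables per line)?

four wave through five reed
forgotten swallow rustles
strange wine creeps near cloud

Yes

Line 1: four (1), wave (1), through (1), five (1), reed (1) → 5 ✓
Line 2: forgotten (3), swallow (2), rustles (2) → 7 ✓
Line 3: strange (1), wine (1), creeps (1), near (1), cloud (1) → 5 ✓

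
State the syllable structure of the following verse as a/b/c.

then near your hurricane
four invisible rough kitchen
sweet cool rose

6/8/3

Line 1: then (1), near (1), your (1), hurricane (3) → 6
Line 2: four (1), invisible (4), rough (1), kitchen (2) → 8
Line 3: sweet (1), cool (1), rose (1) → 3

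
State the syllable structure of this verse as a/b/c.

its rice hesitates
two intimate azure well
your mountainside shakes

5/7/5

Line 1: its(1) + rice(1) + hesitates(3) = 5
Line 2: two(1) + intimate(3) + azure(2) + well(1) = 7
Line 3: your(1) + mountainside(3) + shakes(1) = 5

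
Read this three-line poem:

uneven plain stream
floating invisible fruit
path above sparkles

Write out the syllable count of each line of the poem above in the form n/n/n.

5/7/5

Line 1: uneven (3), plain (1), stream (1) → 5
Line 2: floating (2), invisible (4), fruit (1) → 7
Line 3: path (1), above (2), sparkles (2) → 5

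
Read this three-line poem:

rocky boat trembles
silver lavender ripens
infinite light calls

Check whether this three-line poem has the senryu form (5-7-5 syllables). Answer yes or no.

Line 1: rocky (2), boat (1), trembles (2) → 5 ✓
Line 2: silver (2), lavender (3), ripens (2) → 7 ✓
Line 3: infinite (3), light (1), calls (1) → 5 ✓

Yes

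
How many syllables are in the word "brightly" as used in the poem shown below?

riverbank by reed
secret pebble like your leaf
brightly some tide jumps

2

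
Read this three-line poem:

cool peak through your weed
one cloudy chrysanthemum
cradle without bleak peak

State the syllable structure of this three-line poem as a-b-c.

5-7-6

Line 1: cool (1), peak (1), through (1), your (1), weed (1) → 5
Line 2: one (1), cloudy (2), chrysanthemum (4) → 7
Line 3: cradle (2), without (2), bleak (1), peak (1) → 6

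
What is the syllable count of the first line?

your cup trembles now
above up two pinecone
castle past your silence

5

The first line: your(1) + cup(1) + trembles(2) + now(1) = 5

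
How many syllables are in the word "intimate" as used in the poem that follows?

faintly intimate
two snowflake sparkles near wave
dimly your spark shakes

3

"intimate" has 3 syllables.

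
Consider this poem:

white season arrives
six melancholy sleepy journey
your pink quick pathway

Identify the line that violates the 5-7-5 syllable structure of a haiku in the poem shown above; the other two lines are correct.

Line 1: "white season arrives": 1+2+2 = 5 ✓
Line 2: "six melancholy sleepy journey": 1+4+2+2 = 9 (expected 7)
Line 3: "your pink quick pathway": 1+1+1+2 = 5 ✓

The second line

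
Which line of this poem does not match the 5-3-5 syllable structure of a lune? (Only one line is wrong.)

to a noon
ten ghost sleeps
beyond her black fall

Line 1: "to a noon": 1+1+1 = 3 (expected 5)
Line 2: "ten ghost sleeps": 1+1+1 = 3 ✓
Line 3: "beyond her black fall": 2+1+1+1 = 5 ✓

The first line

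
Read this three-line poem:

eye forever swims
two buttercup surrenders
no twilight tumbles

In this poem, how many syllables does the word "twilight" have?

2

"twilight" has 2 syllables.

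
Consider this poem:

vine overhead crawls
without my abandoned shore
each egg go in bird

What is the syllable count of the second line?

The second line: "without my abandoned shore": 2+1+3+1 = 7

7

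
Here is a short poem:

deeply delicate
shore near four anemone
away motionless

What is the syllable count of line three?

5

Line three: away (2), motionless (3) → 5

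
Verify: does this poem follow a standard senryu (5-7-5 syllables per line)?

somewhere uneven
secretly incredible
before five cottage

Line 1: somewhere (2), uneven (3) → 5 ✓
Line 2: secretly (3), incredible (4) → 7 ✓
Line 3: before (2), five (1), cottage (2) → 5 ✓

Yes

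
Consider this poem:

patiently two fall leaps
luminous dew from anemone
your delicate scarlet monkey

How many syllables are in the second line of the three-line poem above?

The second line: luminous (3), dew (1), from (1), anemone (4) → 9

9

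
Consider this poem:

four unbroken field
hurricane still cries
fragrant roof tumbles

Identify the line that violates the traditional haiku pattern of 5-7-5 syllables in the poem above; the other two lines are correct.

The second line

Line 1: four(1) + unbroken(3) + field(1) = 5 ✓
Line 2: hurricane(3) + still(1) + cries(1) = 5 (expected 7)
Line 3: fragrant(2) + roof(1) + tumbles(2) = 5 ✓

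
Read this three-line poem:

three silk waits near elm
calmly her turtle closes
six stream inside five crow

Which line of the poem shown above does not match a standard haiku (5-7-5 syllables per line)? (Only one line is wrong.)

Line 1: three (1), silk (1), waits (1), near (1), elm (1) → 5 ✓
Line 2: calmly (2), her (1), turtle (2), closes (2) → 7 ✓
Line 3: six (1), stream (1), inside (2), five (1), crow (1) → 6 (expected 5)

Line 3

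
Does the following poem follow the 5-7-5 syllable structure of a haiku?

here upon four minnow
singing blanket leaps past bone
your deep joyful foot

No

Line 1: "here upon four minnow": 1+2+1+2 = 6 (expected 5)
Line 2: "singing blanket leaps past bone": 2+2+1+1+1 = 7 ✓
Line 3: "your deep joyful foot": 1+1+2+1 = 5 ✓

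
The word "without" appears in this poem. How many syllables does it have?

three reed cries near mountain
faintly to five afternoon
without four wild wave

2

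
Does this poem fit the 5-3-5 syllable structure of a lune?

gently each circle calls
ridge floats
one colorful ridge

Line 1: gently(2) + each(1) + circle(2) + calls(1) = 6 (expected 5)
Line 2: ridge(1) + floats(1) = 2 (expected 3)
Line 3: one(1) + colorful(3) + ridge(1) = 5 ✓

No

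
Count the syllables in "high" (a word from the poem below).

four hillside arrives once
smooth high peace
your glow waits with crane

1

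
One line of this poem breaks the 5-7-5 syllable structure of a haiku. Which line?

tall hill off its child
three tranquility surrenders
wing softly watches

Line 1: tall(1) + hill(1) + off(1) + its(1) + child(1) = 5 ✓
Line 2: three(1) + tranquility(4) + surrenders(3) = 8 (expected 7)
Line 3: wing(1) + softly(2) + watches(2) = 5 ✓

The second line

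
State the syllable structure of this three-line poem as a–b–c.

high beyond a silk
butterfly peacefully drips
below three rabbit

5–7–5

Line 1: high(1) + beyond(2) + a(1) + silk(1) = 5
Line 2: butterfly(3) + peacefully(3) + drips(1) = 7
Line 3: below(2) + three(1) + rabbit(2) = 5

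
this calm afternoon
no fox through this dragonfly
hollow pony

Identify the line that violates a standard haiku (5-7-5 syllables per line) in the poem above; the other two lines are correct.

Line 1: this(1) + calm(1) + afternoon(3) = 5 ✓
Line 2: no(1) + fox(1) + through(1) + this(1) + dragonfly(3) = 7 ✓
Line 3: hollow(2) + pony(2) = 4 (expected 5)

The third line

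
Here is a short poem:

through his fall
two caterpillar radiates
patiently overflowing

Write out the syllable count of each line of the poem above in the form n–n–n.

Line 1: through (1), his (1), fall (1) → 3
Line 2: two (1), caterpillar (4), radiates (3) → 8
Line 3: patiently (3), overflowing (4) → 7

3–8–7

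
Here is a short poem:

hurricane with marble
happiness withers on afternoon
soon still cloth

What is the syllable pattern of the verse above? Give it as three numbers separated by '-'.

6-9-3

Line 1: "hurricane with marble": 3+1+2 = 6
Line 2: "happiness withers on afternoon": 3+2+1+3 = 9
Line 3: "soon still cloth": 1+1+1 = 3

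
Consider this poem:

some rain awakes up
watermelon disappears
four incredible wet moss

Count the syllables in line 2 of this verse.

7

Line 2: "watermelon disappears": 4+3 = 7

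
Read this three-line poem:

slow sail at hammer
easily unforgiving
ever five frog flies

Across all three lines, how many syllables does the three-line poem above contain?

Line 1: slow(1) + sail(1) + at(1) + hammer(2) = 5
Line 2: easily(3) + unforgiving(4) = 7
Line 3: ever(2) + five(1) + frog(1) + flies(1) = 5
Total: 5 + 7 + 5 = 17

17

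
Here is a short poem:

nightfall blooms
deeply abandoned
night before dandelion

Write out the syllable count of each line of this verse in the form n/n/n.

Line 1: nightfall(2) + blooms(1) = 3
Line 2: deeply(2) + abandoned(3) = 5
Line 3: night(1) + before(2) + dandelion(4) = 7

3/5/7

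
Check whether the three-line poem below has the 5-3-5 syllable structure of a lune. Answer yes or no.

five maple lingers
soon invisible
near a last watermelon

No

Line 1: "five maple lingers": 1+2+2 = 5 ✓
Line 2: "soon invisible": 1+4 = 5 (expected 3)
Line 3: "near a last watermelon": 1+1+1+4 = 7 (expected 5)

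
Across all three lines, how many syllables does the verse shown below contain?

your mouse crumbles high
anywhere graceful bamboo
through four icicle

Line 1: your(1) + mouse(1) + crumbles(2) + high(1) = 5
Line 2: anywhere(3) + graceful(2) + bamboo(2) = 7
Line 3: through(1) + four(1) + icicle(3) = 5
Total: 5 + 7 + 5 = 17

17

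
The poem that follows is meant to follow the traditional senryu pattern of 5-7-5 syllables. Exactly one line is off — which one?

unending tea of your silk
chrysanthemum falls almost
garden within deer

Line 1: unending(3) + tea(1) + of(1) + your(1) + silk(1) = 7 (expected 5)
Line 2: chrysanthemum(4) + falls(1) + almost(2) = 7 ✓
Line 3: garden(2) + within(2) + deer(1) = 5 ✓

The first line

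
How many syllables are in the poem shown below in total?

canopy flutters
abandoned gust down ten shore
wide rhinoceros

Line 1: canopy(3) + flutters(2) = 5
Line 2: abandoned(3) + gust(1) + down(1) + ten(1) + shore(1) = 7
Line 3: wide(1) + rhinoceros(4) = 5
Total: 5 + 7 + 5 = 17

17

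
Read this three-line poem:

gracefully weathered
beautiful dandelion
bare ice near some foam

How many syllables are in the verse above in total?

17

Line 1: "gracefully weathered": 3+2 = 5
Line 2: "beautiful dandelion": 3+4 = 7
Line 3: "bare ice near some foam": 1+1+1+1+1 = 5
Total: 5 + 7 + 5 = 17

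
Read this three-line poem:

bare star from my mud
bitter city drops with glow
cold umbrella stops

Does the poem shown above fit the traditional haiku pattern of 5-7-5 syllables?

Line 1: bare(1) + star(1) + from(1) + my(1) + mud(1) = 5 ✓
Line 2: bitter(2) + city(2) + drops(1) + with(1) + glow(1) = 7 ✓
Line 3: cold(1) + umbrella(3) + stops(1) = 5 ✓

Yes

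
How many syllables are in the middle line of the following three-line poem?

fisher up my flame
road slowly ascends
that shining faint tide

5

The middle line: road (1), slowly (2), ascends (2) → 5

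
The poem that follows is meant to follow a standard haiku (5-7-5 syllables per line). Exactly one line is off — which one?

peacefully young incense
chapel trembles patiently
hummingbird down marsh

Line 1: peacefully (3), young (1), incense (2) → 6 (expected 5)
Line 2: chapel (2), trembles (2), patiently (3) → 7 ✓
Line 3: hummingbird (3), down (1), marsh (1) → 5 ✓

The first line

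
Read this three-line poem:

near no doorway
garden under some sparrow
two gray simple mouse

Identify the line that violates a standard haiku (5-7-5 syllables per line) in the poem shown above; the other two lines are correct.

Line 1: "near no doorway": 1+1+2 = 4 (expected 5)
Line 2: "garden under some sparrow": 2+2+1+2 = 7 ✓
Line 3: "two gray simple mouse": 1+1+2+1 = 5 ✓

Line 1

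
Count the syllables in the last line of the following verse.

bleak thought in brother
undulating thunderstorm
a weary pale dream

5

The last line: a(1) + weary(2) + pale(1) + dream(1) = 5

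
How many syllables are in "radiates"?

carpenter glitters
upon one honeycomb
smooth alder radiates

3

"radiates" has 3 syllables.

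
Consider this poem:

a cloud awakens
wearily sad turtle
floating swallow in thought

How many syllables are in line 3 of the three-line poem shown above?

6

Line 3: floating (2), swallow (2), in (1), thought (1) → 6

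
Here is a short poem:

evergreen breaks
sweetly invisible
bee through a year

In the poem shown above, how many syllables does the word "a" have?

"a" has 1 syllable.

1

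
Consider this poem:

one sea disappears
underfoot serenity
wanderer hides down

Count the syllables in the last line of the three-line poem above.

5

The last line: wanderer (3), hides (1), down (1) → 5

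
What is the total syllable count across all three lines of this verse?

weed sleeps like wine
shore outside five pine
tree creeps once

Line 1: "weed sleeps like wine": 1+1+1+1 = 4
Line 2: "shore outside five pine": 1+2+1+1 = 5
Line 3: "tree creeps once": 1+1+1 = 3
Total: 4 + 5 + 3 = 12

12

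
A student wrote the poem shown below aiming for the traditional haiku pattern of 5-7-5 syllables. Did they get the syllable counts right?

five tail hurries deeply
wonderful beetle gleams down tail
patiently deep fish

Line 1: "five tail hurries deeply": 1+1+2+2 = 6 (expected 5)
Line 2: "wonderful beetle gleams down tail": 3+2+1+1+1 = 8 (expected 7)
Line 3: "patiently deep fish": 3+1+1 = 5 ✓

No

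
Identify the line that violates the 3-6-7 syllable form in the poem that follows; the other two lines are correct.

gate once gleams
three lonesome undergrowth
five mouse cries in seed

Line 1: gate (1), once (1), gleams (1) → 3 ✓
Line 2: three (1), lonesome (2), undergrowth (3) → 6 ✓
Line 3: five (1), mouse (1), cries (1), in (1), seed (1) → 5 (expected 7)

The third line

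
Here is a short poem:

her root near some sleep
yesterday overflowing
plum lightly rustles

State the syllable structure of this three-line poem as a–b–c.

Line 1: "her root near some sleep": 1+1+1+1+1 = 5
Line 2: "yesterday overflowing": 3+4 = 7
Line 3: "plum lightly rustles": 1+2+2 = 5

5–7–5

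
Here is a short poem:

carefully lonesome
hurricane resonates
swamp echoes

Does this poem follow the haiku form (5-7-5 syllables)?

Line 1: carefully (3), lonesome (2) → 5 ✓
Line 2: hurricane (3), resonates (3) → 6 (expected 7)
Line 3: swamp (1), echoes (2) → 3 (expected 5)

No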